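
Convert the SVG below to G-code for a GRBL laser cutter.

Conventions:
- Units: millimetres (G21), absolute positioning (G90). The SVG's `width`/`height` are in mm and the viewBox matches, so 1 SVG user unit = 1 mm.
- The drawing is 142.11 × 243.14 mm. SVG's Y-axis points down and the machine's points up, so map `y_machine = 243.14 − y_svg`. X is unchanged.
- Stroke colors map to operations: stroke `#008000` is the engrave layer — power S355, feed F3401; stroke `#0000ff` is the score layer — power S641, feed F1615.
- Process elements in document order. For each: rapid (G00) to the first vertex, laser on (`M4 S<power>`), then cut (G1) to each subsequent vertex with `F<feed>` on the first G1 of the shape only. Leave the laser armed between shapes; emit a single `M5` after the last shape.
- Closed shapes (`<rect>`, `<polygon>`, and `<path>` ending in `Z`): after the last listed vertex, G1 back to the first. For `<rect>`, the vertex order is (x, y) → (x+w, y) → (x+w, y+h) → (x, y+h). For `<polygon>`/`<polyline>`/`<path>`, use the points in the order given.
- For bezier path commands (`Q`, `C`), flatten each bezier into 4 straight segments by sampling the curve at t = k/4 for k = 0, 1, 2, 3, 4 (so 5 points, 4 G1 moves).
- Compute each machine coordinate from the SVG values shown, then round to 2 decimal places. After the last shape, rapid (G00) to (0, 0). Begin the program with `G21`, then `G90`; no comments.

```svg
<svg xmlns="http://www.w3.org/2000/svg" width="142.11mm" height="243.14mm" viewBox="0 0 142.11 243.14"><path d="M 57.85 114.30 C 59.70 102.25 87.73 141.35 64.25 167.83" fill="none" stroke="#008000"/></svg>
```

G21
G90
G00 X57.85 Y128.84
M4 S355
G1 X62.93 Y129.28 F3401
G1 X70.55 Y116.52
G1 X73.42 Y96.54
G1 X64.25 Y75.31
M5
G00 X0.00 Y0.00

1 u = 1 mm; y_m = 243.14 − y.

[1] `<path>` cubic bezier, #008000→engrave S355 F3401: (57.85,128.84) → (62.93,129.28) → (70.55,116.52) → (73.42,96.54) → (64.25,75.31)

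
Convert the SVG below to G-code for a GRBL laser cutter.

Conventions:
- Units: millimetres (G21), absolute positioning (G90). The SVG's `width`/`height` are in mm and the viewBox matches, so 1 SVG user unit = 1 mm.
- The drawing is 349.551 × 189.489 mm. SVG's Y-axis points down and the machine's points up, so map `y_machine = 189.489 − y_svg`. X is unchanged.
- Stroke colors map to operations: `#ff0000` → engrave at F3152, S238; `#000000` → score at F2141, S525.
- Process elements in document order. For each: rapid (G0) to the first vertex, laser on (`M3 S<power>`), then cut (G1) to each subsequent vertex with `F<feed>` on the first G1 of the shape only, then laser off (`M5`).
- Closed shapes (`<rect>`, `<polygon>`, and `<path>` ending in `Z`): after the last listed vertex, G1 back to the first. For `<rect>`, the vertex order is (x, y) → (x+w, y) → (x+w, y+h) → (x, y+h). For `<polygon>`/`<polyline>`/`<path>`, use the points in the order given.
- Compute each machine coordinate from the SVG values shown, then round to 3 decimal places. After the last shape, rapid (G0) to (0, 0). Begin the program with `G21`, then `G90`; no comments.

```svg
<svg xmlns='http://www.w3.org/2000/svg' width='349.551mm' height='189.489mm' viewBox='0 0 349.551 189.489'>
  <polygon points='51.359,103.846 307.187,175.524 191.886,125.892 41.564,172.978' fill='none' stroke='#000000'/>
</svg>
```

G21
G90
G0 X51.359 Y85.643
M3 S525
G1 X307.187 Y13.965 F2141
G1 X191.886 Y63.597
G1 X41.564 Y16.511
G1 X51.359 Y85.643
M5
G0 X0.000 Y0.000

1 u = 1 mm; y_m = 189.489 − y.

[1] `<polygon>` closed polygon, #000000→score S525 F2141: (51.359,85.643) → (307.187,13.965) → (191.886,63.597) → (41.564,16.511) → (51.359,85.643) (closed)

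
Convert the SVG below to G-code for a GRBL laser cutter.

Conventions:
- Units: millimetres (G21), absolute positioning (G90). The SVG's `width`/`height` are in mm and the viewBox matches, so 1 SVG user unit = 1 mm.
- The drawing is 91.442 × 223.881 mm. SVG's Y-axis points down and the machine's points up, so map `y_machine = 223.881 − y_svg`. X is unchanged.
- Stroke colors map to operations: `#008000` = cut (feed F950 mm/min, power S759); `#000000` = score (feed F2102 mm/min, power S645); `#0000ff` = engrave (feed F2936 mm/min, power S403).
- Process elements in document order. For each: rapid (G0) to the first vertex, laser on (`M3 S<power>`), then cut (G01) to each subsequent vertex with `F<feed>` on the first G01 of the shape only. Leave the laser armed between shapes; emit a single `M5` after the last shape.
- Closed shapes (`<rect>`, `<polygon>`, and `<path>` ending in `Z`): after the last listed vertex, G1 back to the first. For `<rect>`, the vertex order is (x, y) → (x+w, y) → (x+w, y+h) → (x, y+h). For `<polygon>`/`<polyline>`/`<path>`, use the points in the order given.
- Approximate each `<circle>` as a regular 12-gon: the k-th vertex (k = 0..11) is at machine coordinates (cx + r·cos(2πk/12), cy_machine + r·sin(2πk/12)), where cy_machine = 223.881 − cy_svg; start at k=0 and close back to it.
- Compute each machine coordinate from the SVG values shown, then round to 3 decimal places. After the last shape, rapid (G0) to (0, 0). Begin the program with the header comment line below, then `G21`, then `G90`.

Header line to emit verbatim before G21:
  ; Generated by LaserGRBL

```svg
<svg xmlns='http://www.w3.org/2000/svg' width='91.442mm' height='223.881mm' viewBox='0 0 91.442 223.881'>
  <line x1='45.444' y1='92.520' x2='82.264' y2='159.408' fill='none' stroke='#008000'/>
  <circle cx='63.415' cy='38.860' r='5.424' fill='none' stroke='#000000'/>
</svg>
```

1 u = 1 mm; y_m = 223.881 − y.

[1] `<line>` line segment, #008000→cut S759 F950: (45.444,131.361) → (82.264,64.473)

[2] `<circle>` circle, #000000→score S645 F2102: (68.839,185.021) → (68.112,187.733) → (66.127,189.718) → (63.415,190.445) → (60.703,189.718) → (58.718,187.733) → (57.991,185.021) → (58.718,182.309) → (60.703,180.324) → (63.415,179.597) → (66.127,180.324) → (68.112,182.309) → (68.839,185.021) (closed)

; Generated by LaserGRBL
G21
G90
G0 X45.444 Y131.361
M3 S759
G01 X82.264 Y64.473 F950
G0 X68.839 Y185.021
M3 S645
G01 X68.112 Y187.733 F2102
G01 X66.127 Y189.718
G01 X63.415 Y190.445
G01 X60.703 Y189.718
G01 X58.718 Y187.733
G01 X57.991 Y185.021
G01 X58.718 Y182.309
G01 X60.703 Y180.324
G01 X63.415 Y179.597
G01 X66.127 Y180.324
G01 X68.112 Y182.309
G01 X68.839 Y185.021
M5
G0 X0.000 Y0.000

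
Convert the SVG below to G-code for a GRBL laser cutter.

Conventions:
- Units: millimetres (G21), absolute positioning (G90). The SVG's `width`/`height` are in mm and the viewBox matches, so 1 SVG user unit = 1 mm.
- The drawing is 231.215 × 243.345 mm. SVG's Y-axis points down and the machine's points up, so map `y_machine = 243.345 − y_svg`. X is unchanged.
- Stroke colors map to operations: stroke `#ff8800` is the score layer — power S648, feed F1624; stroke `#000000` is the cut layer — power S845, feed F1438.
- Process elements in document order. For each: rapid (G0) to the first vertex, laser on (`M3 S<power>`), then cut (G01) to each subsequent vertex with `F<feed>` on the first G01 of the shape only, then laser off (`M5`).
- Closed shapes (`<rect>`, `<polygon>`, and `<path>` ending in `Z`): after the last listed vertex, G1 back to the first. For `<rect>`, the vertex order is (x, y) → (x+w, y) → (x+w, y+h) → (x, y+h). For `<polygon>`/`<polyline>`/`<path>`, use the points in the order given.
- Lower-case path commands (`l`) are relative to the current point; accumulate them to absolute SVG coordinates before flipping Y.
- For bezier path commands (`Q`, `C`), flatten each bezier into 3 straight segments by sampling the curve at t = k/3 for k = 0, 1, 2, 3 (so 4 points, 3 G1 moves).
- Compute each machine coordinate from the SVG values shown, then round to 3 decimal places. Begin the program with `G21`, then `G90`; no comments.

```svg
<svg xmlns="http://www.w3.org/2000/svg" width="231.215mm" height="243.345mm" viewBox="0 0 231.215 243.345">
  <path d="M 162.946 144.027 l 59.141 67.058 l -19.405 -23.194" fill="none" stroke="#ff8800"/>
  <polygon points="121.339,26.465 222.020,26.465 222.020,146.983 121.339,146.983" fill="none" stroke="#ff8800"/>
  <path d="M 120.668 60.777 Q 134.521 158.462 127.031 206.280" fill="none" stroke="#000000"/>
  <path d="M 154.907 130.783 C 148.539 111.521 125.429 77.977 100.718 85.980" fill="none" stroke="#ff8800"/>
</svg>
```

1 u = 1 mm; y_m = 243.345 − y.

[1] `<path>` open polyline, #ff8800→score S648 F1624: (162.946,99.318) → (222.087,32.260) → (202.682,55.454)

[2] `<polygon>` rectangle, #ff8800→score S648 F1624: (121.339,216.880) → (222.020,216.880) → (222.020,96.362) → (121.339,96.362) → (121.339,216.880) (closed)

[3] `<path>` quadratic bezier, #000000→cut S845 F1438: (120.668,182.568) → (127.532,122.985) → (129.653,74.484) → (127.031,37.065)

[4] `<path>` cubic bezier, #ff8800→score S648 F1624: (154.907,112.562) → (143.519,134.517) → (124.335,153.587) → (100.718,157.365)

G21
G90
G0 X162.946 Y99.318
M3 S648
G01 X222.087 Y32.260 F1624
G01 X202.682 Y55.454
M5
G0 X121.339 Y216.880
M3 S648
G01 X222.020 Y216.880 F1624
G01 X222.020 Y96.362
G01 X121.339 Y96.362
G01 X121.339 Y216.880
M5
G0 X120.668 Y182.568
M3 S845
G01 X127.532 Y122.985 F1438
G01 X129.653 Y74.484
G01 X127.031 Y37.065
M5
G0 X154.907 Y112.562
M3 S648
G01 X143.519 Y134.517 F1624
G01 X124.335 Y153.587
G01 X100.718 Y157.365
M5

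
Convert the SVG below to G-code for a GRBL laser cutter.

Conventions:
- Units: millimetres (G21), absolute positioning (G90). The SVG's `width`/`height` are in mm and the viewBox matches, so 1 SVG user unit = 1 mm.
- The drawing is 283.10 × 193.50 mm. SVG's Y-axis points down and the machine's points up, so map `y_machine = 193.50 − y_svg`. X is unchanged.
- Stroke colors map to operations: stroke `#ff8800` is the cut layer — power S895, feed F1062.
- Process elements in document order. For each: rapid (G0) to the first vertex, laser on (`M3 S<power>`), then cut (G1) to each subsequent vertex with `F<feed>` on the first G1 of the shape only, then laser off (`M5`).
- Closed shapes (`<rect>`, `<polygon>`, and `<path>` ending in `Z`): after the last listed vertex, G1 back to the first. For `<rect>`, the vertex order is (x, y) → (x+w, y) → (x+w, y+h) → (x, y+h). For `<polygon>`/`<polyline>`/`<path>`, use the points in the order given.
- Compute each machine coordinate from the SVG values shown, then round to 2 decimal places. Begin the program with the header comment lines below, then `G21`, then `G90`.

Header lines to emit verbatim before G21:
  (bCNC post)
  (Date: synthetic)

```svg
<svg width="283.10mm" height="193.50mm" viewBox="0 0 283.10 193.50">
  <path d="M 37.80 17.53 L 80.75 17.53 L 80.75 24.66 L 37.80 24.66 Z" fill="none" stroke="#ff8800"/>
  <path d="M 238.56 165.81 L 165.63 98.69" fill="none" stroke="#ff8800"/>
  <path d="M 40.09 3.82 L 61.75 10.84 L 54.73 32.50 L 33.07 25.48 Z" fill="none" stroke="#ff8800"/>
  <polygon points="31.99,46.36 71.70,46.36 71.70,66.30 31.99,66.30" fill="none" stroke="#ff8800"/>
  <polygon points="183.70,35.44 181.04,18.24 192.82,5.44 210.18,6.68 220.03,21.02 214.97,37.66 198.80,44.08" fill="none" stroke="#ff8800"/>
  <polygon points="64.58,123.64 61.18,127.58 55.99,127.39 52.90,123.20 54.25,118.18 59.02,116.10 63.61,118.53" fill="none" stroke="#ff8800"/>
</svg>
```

(bCNC post)
(Date: synthetic)
G21
G90
G0 X37.80 Y175.97
M3 S895
G1 X80.75 Y175.97 F1062
G1 X80.75 Y168.84
G1 X37.80 Y168.84
G1 X37.80 Y175.97
M5
G0 X238.56 Y27.69
M3 S895
G1 X165.63 Y94.81 F1062
M5
G0 X40.09 Y189.68
M3 S895
G1 X61.75 Y182.66 F1062
G1 X54.73 Y161.00
G1 X33.07 Y168.02
G1 X40.09 Y189.68
M5
G0 X31.99 Y147.14
M3 S895
G1 X71.70 Y147.14 F1062
G1 X71.70 Y127.20
G1 X31.99 Y127.20
G1 X31.99 Y147.14
M5
G0 X183.70 Y158.06
M3 S895
G1 X181.04 Y175.26 F1062
G1 X192.82 Y188.06
G1 X210.18 Y186.82
G1 X220.03 Y172.48
G1 X214.97 Y155.84
G1 X198.80 Y149.42
G1 X183.70 Y158.06
M5
G0 X64.58 Y69.86
M3 S895
G1 X61.18 Y65.92 F1062
G1 X55.99 Y66.11
G1 X52.90 Y70.30
G1 X54.25 Y75.32
G1 X59.02 Y77.40
G1 X63.61 Y74.97
G1 X64.58 Y69.86
M5

1 u = 1 mm; y_m = 193.50 − y.

[1] `<path>` rectangle, #ff8800→cut S895 F1062: (37.80,175.97) → (80.75,175.97) → (80.75,168.84) → (37.80,168.84) → (37.80,175.97) (closed)

[2] `<path>` line segment, #ff8800→cut S895 F1062: (238.56,27.69) → (165.63,94.81)

[3] `<path>` regular polygon, #ff8800→cut S895 F1062: (40.09,189.68) → (61.75,182.66) → (54.73,161.00) → (33.07,168.02) → (40.09,189.68) (closed)

[4] `<polygon>` rectangle, #ff8800→cut S895 F1062: (31.99,147.14) → (71.70,147.14) → (71.70,127.20) → (31.99,127.20) → (31.99,147.14) (closed)

[5] `<polygon>` regular polygon, #ff8800→cut S895 F1062: (183.70,158.06) → (181.04,175.26) → (192.82,188.06) → (210.18,186.82) → (220.03,172.48) → (214.97,155.84) → (198.80,149.42) → (183.70,158.06) (closed)

[6] `<polygon>` regular polygon, #ff8800→cut S895 F1062: (64.58,69.86) → (61.18,65.92) → (55.99,66.11) → (52.90,70.30) → (54.25,75.32) → (59.02,77.40) → (63.61,74.97) → (64.58,69.86) (closed)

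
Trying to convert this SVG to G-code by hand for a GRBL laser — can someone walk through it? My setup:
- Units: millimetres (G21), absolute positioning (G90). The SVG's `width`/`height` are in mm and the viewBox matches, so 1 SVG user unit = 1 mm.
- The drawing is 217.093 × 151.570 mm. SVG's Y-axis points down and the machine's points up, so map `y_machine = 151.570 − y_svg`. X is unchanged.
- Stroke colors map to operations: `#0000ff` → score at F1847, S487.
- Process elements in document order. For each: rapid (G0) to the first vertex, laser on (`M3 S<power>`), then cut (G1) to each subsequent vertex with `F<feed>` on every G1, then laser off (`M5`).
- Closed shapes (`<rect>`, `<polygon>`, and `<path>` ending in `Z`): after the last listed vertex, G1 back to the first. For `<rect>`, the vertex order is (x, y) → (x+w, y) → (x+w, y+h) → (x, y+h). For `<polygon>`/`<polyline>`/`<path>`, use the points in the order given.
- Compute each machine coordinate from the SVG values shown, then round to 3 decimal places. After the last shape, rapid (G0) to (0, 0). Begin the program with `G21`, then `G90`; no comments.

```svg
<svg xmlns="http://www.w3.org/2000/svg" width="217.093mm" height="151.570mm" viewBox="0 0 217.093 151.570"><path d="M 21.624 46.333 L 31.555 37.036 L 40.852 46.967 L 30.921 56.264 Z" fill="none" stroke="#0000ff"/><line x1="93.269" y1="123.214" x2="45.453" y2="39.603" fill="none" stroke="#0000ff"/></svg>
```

G21
G90
G0 X21.624 Y105.237
M3 S487
G1 X31.555 Y114.534 F1847
G1 X40.852 Y104.603 F1847
G1 X30.921 Y95.306 F1847
G1 X21.624 Y105.237 F1847
M5
G0 X93.269 Y28.356
M3 S487
G1 X45.453 Y111.967 F1847
M5
G0 X0.000 Y0.000

Since the viewBox matches the mm dimensions, user units are millimetres directly. The only transform is the Y-flip y_m = 151.570 − y_svg.

Shape 1 is a regular polygon drawn with `<path>`. Its stroke #0000ff means score at S487, F1847. After flipping Y the toolpath is (21.624,105.237) → (31.555,114.534) → (40.852,104.603) → (30.921,95.306) → (21.624,105.237), returning to the start.

Shape 2 is a line segment drawn with `<line>`. Its stroke #0000ff means score at S487, F1847. After flipping Y the toolpath is (93.269,28.356) → (45.453,111.967).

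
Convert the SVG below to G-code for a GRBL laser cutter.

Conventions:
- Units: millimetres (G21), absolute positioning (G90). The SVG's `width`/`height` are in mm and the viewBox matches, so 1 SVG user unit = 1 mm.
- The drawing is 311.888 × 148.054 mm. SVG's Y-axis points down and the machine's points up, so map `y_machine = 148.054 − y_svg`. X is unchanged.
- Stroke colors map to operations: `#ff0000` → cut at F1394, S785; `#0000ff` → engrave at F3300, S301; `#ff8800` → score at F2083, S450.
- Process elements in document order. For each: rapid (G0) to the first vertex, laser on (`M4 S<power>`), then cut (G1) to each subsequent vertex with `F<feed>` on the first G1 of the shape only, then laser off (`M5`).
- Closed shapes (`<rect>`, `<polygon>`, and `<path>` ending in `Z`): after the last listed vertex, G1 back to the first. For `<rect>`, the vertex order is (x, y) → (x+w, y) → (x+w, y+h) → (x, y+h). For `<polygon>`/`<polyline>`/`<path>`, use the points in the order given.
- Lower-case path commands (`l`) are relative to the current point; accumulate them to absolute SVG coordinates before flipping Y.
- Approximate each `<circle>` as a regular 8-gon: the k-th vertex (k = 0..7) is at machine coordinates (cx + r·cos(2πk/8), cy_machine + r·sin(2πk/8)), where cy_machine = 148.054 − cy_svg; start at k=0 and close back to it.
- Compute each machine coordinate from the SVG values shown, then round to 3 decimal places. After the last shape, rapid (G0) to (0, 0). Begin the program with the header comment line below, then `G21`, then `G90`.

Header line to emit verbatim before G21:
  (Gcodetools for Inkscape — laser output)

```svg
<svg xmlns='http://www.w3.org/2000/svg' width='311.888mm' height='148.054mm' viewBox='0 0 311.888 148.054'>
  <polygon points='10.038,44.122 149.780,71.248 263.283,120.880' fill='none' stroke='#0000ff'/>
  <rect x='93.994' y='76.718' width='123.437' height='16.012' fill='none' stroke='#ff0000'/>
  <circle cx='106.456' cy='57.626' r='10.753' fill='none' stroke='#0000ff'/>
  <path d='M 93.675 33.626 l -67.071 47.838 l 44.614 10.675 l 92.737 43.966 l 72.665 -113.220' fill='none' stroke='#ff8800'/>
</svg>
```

(Gcodetools for Inkscape — laser output)
G21
G90
G0 X10.038 Y103.932
M4 S301
G1 X149.780 Y76.806 F3300
G1 X263.283 Y27.174
G1 X10.038 Y103.932
M5
G0 X93.994 Y71.336
M4 S785
G1 X217.431 Y71.336 F1394
G1 X217.431 Y55.324
G1 X93.994 Y55.324
G1 X93.994 Y71.336
M5
G0 X117.209 Y90.428
M4 S301
G1 X114.060 Y98.032 F3300
G1 X106.456 Y101.181
G1 X98.852 Y98.032
G1 X95.703 Y90.428
G1 X98.852 Y82.824
G1 X106.456 Y79.675
G1 X114.060 Y82.824
G1 X117.209 Y90.428
M5
G0 X93.675 Y114.428
M4 S450
G1 X26.604 Y66.590 F2083
G1 X71.218 Y55.915
G1 X163.955 Y11.949
G1 X236.620 Y125.169
M5
G0 X0.000 Y0.000

viewBox `0 0 311.888 148.054` with mm width/height → 1 unit = 1 mm. Flip: y_m = 148.054 − y_svg.

**Shape 1** — `<polygon>` closed polygon, stroke `#0000ff` → engrave (S301, F3300). Machine vertices: (10.038,103.932) → (149.780,76.806) → (263.283,27.174) → (10.038,103.932). Closed: final G1 returns to the first vertex.

**Shape 2** — `<rect>` rectangle, stroke `#ff0000` → cut (S785, F1394). Machine vertices: (93.994,71.336) → (217.431,71.336) → (217.431,55.324) → (93.994,55.324) → (93.994,71.336). Closed: final G1 returns to the first vertex.

**Shape 3** — `<circle>` circle, stroke `#0000ff` → engrave (S301, F3300). Machine vertices: (117.209,90.428) → (114.060,98.032) → (106.456,101.181) → (98.852,98.032) → (95.703,90.428) → (98.852,82.824) → (106.456,79.675) → (114.060,82.824) → (117.209,90.428). Closed: final G1 returns to the first vertex.

**Shape 4** — `<path>` open polyline, stroke `#ff8800` → score (S450, F2083). Machine vertices: (93.675,114.428) → (26.604,66.590) → (71.218,55.915) → (163.955,11.949) → (236.620,125.169). Open path.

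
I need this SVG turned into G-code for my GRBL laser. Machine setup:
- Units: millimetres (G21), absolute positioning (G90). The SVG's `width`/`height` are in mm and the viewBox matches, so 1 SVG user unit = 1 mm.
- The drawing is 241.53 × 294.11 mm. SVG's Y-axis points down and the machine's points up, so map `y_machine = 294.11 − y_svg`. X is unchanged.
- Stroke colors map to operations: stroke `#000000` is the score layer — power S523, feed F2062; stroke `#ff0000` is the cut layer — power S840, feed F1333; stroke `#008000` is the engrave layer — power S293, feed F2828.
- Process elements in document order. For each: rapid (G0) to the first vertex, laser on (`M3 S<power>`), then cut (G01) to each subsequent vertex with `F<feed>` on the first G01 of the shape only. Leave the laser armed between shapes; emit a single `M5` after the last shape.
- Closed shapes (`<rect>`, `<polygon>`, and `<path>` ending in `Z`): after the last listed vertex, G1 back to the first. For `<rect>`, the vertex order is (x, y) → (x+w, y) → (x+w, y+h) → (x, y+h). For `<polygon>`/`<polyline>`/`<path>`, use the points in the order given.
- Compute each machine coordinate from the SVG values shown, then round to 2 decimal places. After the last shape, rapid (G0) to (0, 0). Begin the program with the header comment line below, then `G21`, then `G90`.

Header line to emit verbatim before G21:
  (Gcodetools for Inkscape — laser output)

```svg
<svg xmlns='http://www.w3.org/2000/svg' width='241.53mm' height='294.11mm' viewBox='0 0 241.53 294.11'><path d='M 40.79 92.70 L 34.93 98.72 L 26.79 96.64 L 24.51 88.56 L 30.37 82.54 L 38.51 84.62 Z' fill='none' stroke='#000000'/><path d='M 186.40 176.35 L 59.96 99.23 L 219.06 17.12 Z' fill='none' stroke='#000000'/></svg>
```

1 u = 1 mm; y_m = 294.11 − y.

[1] `<path>` regular polygon, #000000→score S523 F2062: (40.79,201.41) → (34.93,195.39) → (26.79,197.47) → (24.51,205.55) → (30.37,211.57) → (38.51,209.49) → (40.79,201.41) (closed)

[2] `<path>` closed polygon, #000000→score S523 F2062: (186.40,117.76) → (59.96,194.88) → (219.06,276.99) → (186.40,117.76) (closed)

(Gcodetools for Inkscape — laser output)
G21
G90
G0 X40.79 Y201.41
M3 S523
G01 X34.93 Y195.39 F2062
G01 X26.79 Y197.47
G01 X24.51 Y205.55
G01 X30.37 Y211.57
G01 X38.51 Y209.49
G01 X40.79 Y201.41
G0 X186.40 Y117.76
M3 S523
G01 X59.96 Y194.88 F2062
G01 X219.06 Y276.99
G01 X186.40 Y117.76
M5
G0 X0.00 Y0.00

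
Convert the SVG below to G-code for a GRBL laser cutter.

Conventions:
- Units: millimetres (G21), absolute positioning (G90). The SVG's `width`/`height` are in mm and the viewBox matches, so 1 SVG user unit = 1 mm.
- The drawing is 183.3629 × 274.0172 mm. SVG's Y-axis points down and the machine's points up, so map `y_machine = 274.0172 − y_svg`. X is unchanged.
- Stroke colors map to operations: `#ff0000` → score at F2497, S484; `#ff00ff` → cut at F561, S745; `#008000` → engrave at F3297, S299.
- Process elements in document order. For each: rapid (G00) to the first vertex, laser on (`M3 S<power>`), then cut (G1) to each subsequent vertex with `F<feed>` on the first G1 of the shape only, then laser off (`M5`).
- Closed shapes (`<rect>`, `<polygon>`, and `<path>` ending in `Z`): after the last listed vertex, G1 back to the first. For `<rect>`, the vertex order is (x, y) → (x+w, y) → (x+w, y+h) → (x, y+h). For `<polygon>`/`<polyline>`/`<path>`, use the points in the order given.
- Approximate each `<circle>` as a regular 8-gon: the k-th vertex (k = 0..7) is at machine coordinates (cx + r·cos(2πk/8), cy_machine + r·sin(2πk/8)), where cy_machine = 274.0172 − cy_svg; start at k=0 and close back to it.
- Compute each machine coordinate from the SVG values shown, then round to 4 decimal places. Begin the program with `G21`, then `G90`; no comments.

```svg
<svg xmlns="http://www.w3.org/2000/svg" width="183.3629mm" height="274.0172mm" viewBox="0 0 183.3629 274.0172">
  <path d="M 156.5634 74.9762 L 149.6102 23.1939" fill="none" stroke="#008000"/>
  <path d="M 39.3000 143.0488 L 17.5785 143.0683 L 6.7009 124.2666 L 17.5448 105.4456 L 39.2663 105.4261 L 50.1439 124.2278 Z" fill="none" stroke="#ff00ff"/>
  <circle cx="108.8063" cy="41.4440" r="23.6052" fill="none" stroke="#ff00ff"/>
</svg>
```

G21
G90
G00 X156.5634 Y199.0410
M3 S299
G1 X149.6102 Y250.8233 F3297
M5
G00 X39.3000 Y130.9684
M3 S745
G1 X17.5785 Y130.9489 F561
G1 X6.7009 Y149.7506
G1 X17.5448 Y168.5716
G1 X39.2663 Y168.5911
G1 X50.1439 Y149.7894
G1 X39.3000 Y130.9684
M5
G00 X132.4115 Y232.5732
M3 S745
G1 X125.4977 Y249.2646 F561
G1 X108.8063 Y256.1784
G1 X92.1149 Y249.2646
G1 X85.2011 Y232.5732
G1 X92.1149 Y215.8818
G1 X108.8063 Y208.9680
G1 X125.4977 Y215.8818
G1 X132.4115 Y232.5732
M5

Since the viewBox matches the mm dimensions, user units are millimetres directly. The only transform is the Y-flip y_m = 274.0172 − y_svg.

Shape 1 is a line segment drawn with `<path>`. Its stroke #008000 means engrave at S299, F3297. After flipping Y the toolpath is (156.5634,199.0410) → (149.6102,250.8233).

Shape 2 is a regular polygon drawn with `<path>`. Its stroke #ff00ff means cut at S745, F561. After flipping Y the toolpath is (39.3000,130.9684) → (17.5785,130.9489) → (6.7009,149.7506) → (17.5448,168.5716) → (39.2663,168.5911) → (50.1439,149.7894) → (39.3000,130.9684), returning to the start.

Shape 3 is a circle drawn with `<circle>`. Its stroke #ff00ff means cut at S745, F561. After flipping Y the toolpath is (132.4115,232.5732) → (125.4977,249.2646) → (108.8063,256.1784) → (92.1149,249.2646) → (85.2011,232.5732) → (92.1149,215.8818) → (108.8063,208.9680) → (125.4977,215.8818) → (132.4115,232.5732), returning to the start.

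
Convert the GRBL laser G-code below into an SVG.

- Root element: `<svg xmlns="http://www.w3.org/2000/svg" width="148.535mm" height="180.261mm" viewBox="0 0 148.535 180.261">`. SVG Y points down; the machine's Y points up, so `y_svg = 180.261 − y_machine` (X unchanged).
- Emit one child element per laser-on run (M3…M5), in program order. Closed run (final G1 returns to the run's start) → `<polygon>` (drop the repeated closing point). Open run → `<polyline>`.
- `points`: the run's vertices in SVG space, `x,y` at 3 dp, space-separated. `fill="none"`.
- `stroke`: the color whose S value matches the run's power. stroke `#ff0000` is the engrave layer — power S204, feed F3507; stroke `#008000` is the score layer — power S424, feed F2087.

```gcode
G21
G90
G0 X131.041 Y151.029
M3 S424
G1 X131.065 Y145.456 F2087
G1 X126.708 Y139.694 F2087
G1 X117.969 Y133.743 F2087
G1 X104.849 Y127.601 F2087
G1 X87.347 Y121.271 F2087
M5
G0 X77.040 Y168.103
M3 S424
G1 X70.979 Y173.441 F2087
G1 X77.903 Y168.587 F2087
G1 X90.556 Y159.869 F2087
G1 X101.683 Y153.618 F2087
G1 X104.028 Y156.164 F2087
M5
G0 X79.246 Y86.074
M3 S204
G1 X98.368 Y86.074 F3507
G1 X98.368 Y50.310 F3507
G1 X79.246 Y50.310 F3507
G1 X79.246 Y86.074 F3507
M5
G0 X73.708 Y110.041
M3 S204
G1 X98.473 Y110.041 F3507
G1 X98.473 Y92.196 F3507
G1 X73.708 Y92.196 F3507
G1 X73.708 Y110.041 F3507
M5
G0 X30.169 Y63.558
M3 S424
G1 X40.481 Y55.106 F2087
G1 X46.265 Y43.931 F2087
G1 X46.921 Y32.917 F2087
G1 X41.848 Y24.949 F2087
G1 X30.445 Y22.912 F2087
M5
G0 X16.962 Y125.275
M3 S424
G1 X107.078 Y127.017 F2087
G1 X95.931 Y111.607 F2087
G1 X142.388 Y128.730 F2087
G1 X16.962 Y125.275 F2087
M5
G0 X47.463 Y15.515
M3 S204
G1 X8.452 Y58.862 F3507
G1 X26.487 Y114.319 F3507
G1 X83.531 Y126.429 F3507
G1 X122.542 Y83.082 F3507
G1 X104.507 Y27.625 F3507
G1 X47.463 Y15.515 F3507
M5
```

Each laser-on run becomes one SVG element. Flip Y back into SVG space with y_svg = 180.261 − y_machine.

Run 1: power S424 maps to stroke `#008000` (score). The run is open, so emit a `<polyline>` with points (Y-flipped): 131.041,29.232 131.065,34.805 126.708,40.567 117.969,46.518 104.849,52.660 87.347,58.990.

Run 2: the run's S424 means `#008000` (score). The run is open, so emit a `<polyline>` with points (Y-flipped): 77.040,12.158 70.979,6.820 77.903,11.674 90.556,20.392 101.683,26.643 104.028,24.097.

Run 3: the run's S204 means `#ff0000` (engrave). The run returns to its start, so emit a `<polygon>` with points (Y-flipped): 79.246,94.187 98.368,94.187 98.368,129.951 79.246,129.951.

Run 4: power S204 maps to stroke `#ff0000` (engrave). The run returns to its start, so emit a `<polygon>` with points (Y-flipped): 73.708,70.220 98.473,70.220 98.473,88.065 73.708,88.065.

Run 5: S424 ⇒ score layer `#008000`. The run is open, so emit a `<polyline>` with points (Y-flipped): 30.169,116.703 40.481,125.155 46.265,136.330 46.921,147.344 41.848,155.312 30.445,157.349.

Run 6: S424 ⇒ score layer `#008000`. The run returns to its start, so emit a `<polygon>` with points (Y-flipped): 16.962,54.986 107.078,53.244 95.931,68.654 142.388,51.531.

Run 7: power S204 maps to stroke `#ff0000` (engrave). The run returns to its start, so emit a `<polygon>` with points (Y-flipped): 47.463,164.746 8.452,121.399 26.487,65.942 83.531,53.832 122.542,97.179 104.507,152.636.

<svg xmlns="http://www.w3.org/2000/svg" width="148.535mm" height="180.261mm" viewBox="0 0 148.535 180.261">
  <polyline points="131.041,29.232 131.065,34.805 126.708,40.567 117.969,46.518 104.849,52.660 87.347,58.990" fill="none" stroke="#008000"/>
  <polyline points="77.040,12.158 70.979,6.820 77.903,11.674 90.556,20.392 101.683,26.643 104.028,24.097" fill="none" stroke="#008000"/>
  <polygon points="79.246,94.187 98.368,94.187 98.368,129.951 79.246,129.951" fill="none" stroke="#ff0000"/>
  <polygon points="73.708,70.220 98.473,70.220 98.473,88.065 73.708,88.065" fill="none" stroke="#ff0000"/>
  <polyline points="30.169,116.703 40.481,125.155 46.265,136.330 46.921,147.344 41.848,155.312 30.445,157.349" fill="none" stroke="#008000"/>
  <polygon points="16.962,54.986 107.078,53.244 95.931,68.654 142.388,51.531" fill="none" stroke="#008000"/>
  <polygon points="47.463,164.746 8.452,121.399 26.487,65.942 83.531,53.832 122.542,97.179 104.507,152.636" fill="none" stroke="#ff0000"/>
</svg>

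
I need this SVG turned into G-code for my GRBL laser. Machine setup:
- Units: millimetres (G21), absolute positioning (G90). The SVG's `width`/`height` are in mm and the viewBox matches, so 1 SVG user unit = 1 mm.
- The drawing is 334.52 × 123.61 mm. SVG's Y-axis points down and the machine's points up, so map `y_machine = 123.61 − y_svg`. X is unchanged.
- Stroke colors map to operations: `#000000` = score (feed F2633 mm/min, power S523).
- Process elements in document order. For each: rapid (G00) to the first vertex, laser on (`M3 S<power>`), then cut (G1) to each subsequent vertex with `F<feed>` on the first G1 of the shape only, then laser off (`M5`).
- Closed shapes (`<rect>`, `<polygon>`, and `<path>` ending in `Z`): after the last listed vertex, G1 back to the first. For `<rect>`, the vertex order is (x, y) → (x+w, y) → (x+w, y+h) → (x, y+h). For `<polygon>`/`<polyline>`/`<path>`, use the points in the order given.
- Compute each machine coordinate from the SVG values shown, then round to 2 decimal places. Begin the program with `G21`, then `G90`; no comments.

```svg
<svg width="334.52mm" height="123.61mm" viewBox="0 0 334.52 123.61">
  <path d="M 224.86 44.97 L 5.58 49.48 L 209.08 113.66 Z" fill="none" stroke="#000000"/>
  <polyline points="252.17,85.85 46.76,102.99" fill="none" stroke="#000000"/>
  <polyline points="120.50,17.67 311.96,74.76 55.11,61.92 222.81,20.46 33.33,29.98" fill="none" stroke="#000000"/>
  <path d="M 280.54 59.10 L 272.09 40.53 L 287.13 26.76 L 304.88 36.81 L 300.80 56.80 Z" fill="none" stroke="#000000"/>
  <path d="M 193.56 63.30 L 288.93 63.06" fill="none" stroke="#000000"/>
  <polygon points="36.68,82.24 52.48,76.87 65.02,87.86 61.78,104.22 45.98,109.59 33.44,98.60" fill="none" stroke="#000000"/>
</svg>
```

1 u = 1 mm; y_m = 123.61 − y.

[1] `<path>` closed polygon, #000000→score S523 F2633: (224.86,78.64) → (5.58,74.13) → (209.08,9.95) → (224.86,78.64) (closed)

[2] `<polyline>` line segment, #000000→score S523 F2633: (252.17,37.76) → (46.76,20.62)

[3] `<polyline>` open polyline, #000000→score S523 F2633: (120.50,105.94) → (311.96,48.85) → (55.11,61.69) → (222.81,103.15) → (33.33,93.63)

[4] `<path>` regular polygon, #000000→score S523 F2633: (280.54,64.51) → (272.09,83.08) → (287.13,96.85) → (304.88,86.80) → (300.80,66.81) → (280.54,64.51) (closed)

[5] `<path>` line segment, #000000→score S523 F2633: (193.56,60.31) → (288.93,60.55)

[6] `<polygon>` regular polygon, #000000→score S523 F2633: (36.68,41.37) → (52.48,46.74) → (65.02,35.75) → (61.78,19.39) → (45.98,14.02) → (33.44,25.01) → (36.68,41.37) (closed)

G21
G90
G00 X224.86 Y78.64
M3 S523
G1 X5.58 Y74.13 F2633
G1 X209.08 Y9.95
G1 X224.86 Y78.64
M5
G00 X252.17 Y37.76
M3 S523
G1 X46.76 Y20.62 F2633
M5
G00 X120.50 Y105.94
M3 S523
G1 X311.96 Y48.85 F2633
G1 X55.11 Y61.69
G1 X222.81 Y103.15
G1 X33.33 Y93.63
M5
G00 X280.54 Y64.51
M3 S523
G1 X272.09 Y83.08 F2633
G1 X287.13 Y96.85
G1 X304.88 Y86.80
G1 X300.80 Y66.81
G1 X280.54 Y64.51
M5
G00 X193.56 Y60.31
M3 S523
G1 X288.93 Y60.55 F2633
M5
G00 X36.68 Y41.37
M3 S523
G1 X52.48 Y46.74 F2633
G1 X65.02 Y35.75
G1 X61.78 Y19.39
G1 X45.98 Y14.02
G1 X33.44 Y25.01
G1 X36.68 Y41.37
M5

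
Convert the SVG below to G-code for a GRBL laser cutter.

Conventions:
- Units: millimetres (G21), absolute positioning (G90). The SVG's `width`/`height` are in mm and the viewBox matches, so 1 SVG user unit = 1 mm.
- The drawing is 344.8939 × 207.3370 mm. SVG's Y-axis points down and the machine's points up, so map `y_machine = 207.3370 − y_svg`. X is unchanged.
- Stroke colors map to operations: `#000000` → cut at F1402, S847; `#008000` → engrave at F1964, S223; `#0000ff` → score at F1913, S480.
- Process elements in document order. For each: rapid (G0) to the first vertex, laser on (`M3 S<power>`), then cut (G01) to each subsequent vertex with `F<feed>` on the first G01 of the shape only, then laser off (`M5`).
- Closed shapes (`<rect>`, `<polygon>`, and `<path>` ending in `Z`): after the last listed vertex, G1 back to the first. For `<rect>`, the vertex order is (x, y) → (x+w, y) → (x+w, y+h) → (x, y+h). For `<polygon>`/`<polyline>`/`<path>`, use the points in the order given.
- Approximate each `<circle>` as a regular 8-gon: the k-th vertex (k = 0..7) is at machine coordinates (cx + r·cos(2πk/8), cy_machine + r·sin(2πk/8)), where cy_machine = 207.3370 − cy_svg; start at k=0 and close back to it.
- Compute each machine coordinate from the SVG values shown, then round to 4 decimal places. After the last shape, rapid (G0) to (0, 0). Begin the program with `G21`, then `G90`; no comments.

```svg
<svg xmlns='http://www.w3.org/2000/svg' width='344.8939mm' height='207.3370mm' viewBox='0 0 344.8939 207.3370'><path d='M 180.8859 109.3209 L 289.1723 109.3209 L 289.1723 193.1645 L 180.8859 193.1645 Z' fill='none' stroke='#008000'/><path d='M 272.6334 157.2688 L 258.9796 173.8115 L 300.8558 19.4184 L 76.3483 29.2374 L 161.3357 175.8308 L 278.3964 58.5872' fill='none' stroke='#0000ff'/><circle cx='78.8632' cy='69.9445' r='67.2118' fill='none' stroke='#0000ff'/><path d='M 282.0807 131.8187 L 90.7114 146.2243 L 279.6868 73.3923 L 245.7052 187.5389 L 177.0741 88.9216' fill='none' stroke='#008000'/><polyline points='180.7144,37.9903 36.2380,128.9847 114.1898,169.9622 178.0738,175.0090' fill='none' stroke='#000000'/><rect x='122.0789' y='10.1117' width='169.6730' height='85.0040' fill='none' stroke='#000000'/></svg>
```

1 u = 1 mm; y_m = 207.3370 − y.

[1] `<path>` rectangle, #008000→engrave S223 F1964: (180.8859,98.0161) → (289.1723,98.0161) → (289.1723,14.1725) → (180.8859,14.1725) → (180.8859,98.0161) (closed)

[2] `<path>` open polyline, #0000ff→score S480 F1913: (272.6334,50.0682) → (258.9796,33.5255) → (300.8558,187.9186) → (76.3483,178.0996) → (161.3357,31.5062) → (278.3964,148.7498)

[3] `<circle>` circle, #0000ff→score S480 F1913: (146.0750,137.3925) → (126.3891,184.9184) → (78.8632,204.6043) → (31.3373,184.9184) → (11.6514,137.3925) → (31.3373,89.8666) → (78.8632,70.1807) → (126.3891,89.8666) → (146.0750,137.3925) (closed)

[4] `<path>` open polyline, #008000→engrave S223 F1964: (282.0807,75.5183) → (90.7114,61.1127) → (279.6868,133.9447) → (245.7052,19.7981) → (177.0741,118.4154)

[5] `<polyline>` open polyline, #000000→cut S847 F1402: (180.7144,169.3467) → (36.2380,78.3523) → (114.1898,37.3748) → (178.0738,32.3280)

[6] `<rect>` rectangle, #000000→cut S847 F1402: (122.0789,197.2253) → (291.7519,197.2253) → (291.7519,112.2213) → (122.0789,112.2213) → (122.0789,197.2253) (closed)

G21
G90
G0 X180.8859 Y98.0161
M3 S223
G01 X289.1723 Y98.0161 F1964
G01 X289.1723 Y14.1725
G01 X180.8859 Y14.1725
G01 X180.8859 Y98.0161
M5
G0 X272.6334 Y50.0682
M3 S480
G01 X258.9796 Y33.5255 F1913
G01 X300.8558 Y187.9186
G01 X76.3483 Y178.0996
G01 X161.3357 Y31.5062
G01 X278.3964 Y148.7498
M5
G0 X146.0750 Y137.3925
M3 S480
G01 X126.3891 Y184.9184 F1913
G01 X78.8632 Y204.6043
G01 X31.3373 Y184.9184
G01 X11.6514 Y137.3925
G01 X31.3373 Y89.8666
G01 X78.8632 Y70.1807
G01 X126.3891 Y89.8666
G01 X146.0750 Y137.3925
M5
G0 X282.0807 Y75.5183
M3 S223
G01 X90.7114 Y61.1127 F1964
G01 X279.6868 Y133.9447
G01 X245.7052 Y19.7981
G01 X177.0741 Y118.4154
M5
G0 X180.7144 Y169.3467
M3 S847
G01 X36.2380 Y78.3523 F1402
G01 X114.1898 Y37.3748
G01 X178.0738 Y32.3280
M5
G0 X122.0789 Y197.2253
M3 S847
G01 X291.7519 Y197.2253 F1402
G01 X291.7519 Y112.2213
G01 X122.0789 Y112.2213
G01 X122.0789 Y197.2253
M5
G0 X0.0000 Y0.0000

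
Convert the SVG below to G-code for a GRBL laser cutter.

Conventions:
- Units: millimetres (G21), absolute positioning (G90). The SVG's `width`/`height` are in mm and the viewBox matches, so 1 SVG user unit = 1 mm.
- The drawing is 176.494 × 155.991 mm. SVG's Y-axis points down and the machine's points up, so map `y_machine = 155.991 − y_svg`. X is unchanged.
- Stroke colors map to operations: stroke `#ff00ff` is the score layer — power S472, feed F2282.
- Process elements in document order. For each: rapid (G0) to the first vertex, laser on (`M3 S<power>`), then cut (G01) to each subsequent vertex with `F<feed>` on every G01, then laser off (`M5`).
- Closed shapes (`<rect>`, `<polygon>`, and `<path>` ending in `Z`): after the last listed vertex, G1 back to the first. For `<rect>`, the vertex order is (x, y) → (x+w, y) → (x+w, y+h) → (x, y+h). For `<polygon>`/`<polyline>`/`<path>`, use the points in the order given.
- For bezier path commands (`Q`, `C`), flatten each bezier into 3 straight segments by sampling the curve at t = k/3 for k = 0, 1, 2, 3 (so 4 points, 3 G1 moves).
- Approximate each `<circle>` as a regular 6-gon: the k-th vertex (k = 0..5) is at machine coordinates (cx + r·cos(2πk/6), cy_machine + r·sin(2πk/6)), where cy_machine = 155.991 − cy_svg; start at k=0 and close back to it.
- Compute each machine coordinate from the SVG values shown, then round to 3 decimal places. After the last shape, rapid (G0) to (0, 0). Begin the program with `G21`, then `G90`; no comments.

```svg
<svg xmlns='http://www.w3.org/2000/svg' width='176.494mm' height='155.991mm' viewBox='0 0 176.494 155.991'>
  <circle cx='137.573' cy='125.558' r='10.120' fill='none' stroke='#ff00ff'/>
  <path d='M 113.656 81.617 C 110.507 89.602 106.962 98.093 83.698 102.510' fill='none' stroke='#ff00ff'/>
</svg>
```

G21
G90
G0 X147.693 Y30.433
M3 S472
G01 X142.633 Y39.197 F2282
G01 X132.513 Y39.197 F2282
G01 X127.453 Y30.433 F2282
G01 X132.513 Y21.669 F2282
G01 X142.633 Y21.669 F2282
G01 X147.693 Y30.433 F2282
M5
G0 X113.656 Y74.374
M3 S472
G01 X109.659 Y66.390 F2282
G01 X101.105 Y59.086 F2282
G01 X83.698 Y53.481 F2282
M5
G0 X0.000 Y0.000

Since the viewBox matches the mm dimensions, user units are millimetres directly. The only transform is the Y-flip y_m = 155.991 − y_svg.

Shape 1 is a circle drawn with `<circle>`. Its stroke #ff00ff means score at S472, F2282. After flipping Y the toolpath is (147.693,30.433) → (142.633,39.197) → (132.513,39.197) → (127.453,30.433) → (132.513,21.669) → (142.633,21.669) → (147.693,30.433), returning to the start.

Shape 2 is a cubic bezier drawn with `<path>`. Its stroke #ff00ff means score at S472, F2282. After flipping Y the toolpath is (113.656,74.374) → (109.659,66.390) → (101.105,59.086) → (83.698,53.481).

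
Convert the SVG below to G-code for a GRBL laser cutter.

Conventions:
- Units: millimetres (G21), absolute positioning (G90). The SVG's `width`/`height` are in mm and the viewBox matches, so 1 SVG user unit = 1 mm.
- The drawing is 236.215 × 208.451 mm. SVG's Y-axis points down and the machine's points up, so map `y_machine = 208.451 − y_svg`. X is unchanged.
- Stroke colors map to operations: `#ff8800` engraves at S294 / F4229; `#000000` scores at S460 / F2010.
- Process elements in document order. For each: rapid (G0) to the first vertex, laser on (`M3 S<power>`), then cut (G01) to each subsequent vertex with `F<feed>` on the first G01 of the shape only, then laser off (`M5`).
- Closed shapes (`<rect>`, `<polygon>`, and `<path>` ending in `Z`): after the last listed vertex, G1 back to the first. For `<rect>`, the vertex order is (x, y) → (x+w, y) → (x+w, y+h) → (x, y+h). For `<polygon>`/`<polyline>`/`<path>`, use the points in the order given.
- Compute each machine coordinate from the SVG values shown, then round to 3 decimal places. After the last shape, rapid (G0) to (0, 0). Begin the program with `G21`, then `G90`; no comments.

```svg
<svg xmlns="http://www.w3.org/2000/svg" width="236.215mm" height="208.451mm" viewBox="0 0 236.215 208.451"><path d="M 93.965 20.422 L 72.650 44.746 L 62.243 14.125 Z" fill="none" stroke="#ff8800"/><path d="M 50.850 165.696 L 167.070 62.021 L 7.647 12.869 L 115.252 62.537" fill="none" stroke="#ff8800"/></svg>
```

viewBox `0 0 236.215 208.451` with mm width/height → 1 unit = 1 mm. Flip: y_m = 208.451 − y_svg.

**Shape 1** — `<path>` regular polygon, stroke `#ff8800` → engrave (S294, F4229). Machine vertices: (93.965,188.029) → (72.650,163.705) → (62.243,194.326) → (93.965,188.029). Closed: final G1 returns to the first vertex.

**Shape 2** — `<path>` open polyline, stroke `#ff8800` → engrave (S294, F4229). Machine vertices: (50.850,42.755) → (167.070,146.430) → (7.647,195.582) → (115.252,145.914). Open path.

G21
G90
G0 X93.965 Y188.029
M3 S294
G01 X72.650 Y163.705 F4229
G01 X62.243 Y194.326
G01 X93.965 Y188.029
M5
G0 X50.850 Y42.755
M3 S294
G01 X167.070 Y146.430 F4229
G01 X7.647 Y195.582
G01 X115.252 Y145.914
M5
G0 X0.000 Y0.000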